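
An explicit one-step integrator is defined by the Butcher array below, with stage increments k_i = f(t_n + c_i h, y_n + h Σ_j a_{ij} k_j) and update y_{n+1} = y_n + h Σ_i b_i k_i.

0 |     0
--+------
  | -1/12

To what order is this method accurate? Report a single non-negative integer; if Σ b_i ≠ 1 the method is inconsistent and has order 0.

b = (-1/12)
c = (0)
Σ b_i: (-1/12)·1 = -1/12 ≠ 1 ⇒ order 0.

0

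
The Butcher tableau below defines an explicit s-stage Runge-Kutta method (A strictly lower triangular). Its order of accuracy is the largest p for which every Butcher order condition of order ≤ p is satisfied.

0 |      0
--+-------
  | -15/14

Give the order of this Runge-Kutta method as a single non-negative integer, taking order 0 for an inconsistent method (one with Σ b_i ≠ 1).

0

b = (-15/14)
c = (0)
Σ b_i: (-15/14)·1 = -15/14 ≠ 1 ⇒ order 0.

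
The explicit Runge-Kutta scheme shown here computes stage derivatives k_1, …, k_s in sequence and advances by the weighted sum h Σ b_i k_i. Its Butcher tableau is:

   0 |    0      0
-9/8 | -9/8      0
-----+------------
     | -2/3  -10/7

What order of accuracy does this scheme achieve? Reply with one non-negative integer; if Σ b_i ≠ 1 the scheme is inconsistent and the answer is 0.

0

b = (-2/3, -10/7)
c = (0, -9/8)
Σ b_i: (-2/3)·1 + (-10/7)·1 = -44/21 ≠ 1 ⇒ order 0.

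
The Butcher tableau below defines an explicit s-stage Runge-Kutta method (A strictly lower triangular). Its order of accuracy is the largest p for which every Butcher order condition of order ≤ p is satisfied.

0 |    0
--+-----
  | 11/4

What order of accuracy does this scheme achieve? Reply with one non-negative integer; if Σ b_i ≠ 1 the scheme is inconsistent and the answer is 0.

b = (11/4)
c = (0)
Σ b_i: 11/4·1 = 11/4 ≠ 1 ⇒ order 0.

0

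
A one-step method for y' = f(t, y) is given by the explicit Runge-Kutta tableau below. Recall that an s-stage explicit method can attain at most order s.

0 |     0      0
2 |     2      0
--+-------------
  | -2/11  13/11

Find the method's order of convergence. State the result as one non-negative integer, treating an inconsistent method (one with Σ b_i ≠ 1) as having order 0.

1

b = (-2/11, 13/11)
c = (0, 2)
Σ b_i: (-2/11)·1 + 13/11·1 = 1 ✓
b·c: 13/11·2 = 26/11 ≠ 1/2 ⇒ order 1.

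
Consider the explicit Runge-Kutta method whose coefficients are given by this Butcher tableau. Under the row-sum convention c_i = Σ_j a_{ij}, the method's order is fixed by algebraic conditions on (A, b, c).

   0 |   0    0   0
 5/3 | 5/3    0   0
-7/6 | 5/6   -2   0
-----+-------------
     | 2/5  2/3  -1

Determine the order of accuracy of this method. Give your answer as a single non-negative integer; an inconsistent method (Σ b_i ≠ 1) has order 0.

0

b = (2/5, 2/3, -1)
c = (0, 5/3, -7/6)
Ac = (0, 0, -10/3)
Σ b_i: 2/5·1 + 2/3·1 + (-1)·1 = 1/15 ≠ 1 ⇒ order 0.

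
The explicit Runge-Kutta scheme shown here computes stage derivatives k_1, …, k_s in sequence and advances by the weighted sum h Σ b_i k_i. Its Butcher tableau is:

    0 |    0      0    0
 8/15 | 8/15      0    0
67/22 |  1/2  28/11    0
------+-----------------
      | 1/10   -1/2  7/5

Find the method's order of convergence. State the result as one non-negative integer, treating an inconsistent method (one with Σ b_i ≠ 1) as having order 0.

b = (1/10, -1/2, 7/5)
c = (0, 8/15, 67/22)
Ac = (0, 0, 224/165)
Σ b_i: 1/10·1 + (-1/2)·1 + 7/5·1 = 1 ✓
b·c: (-1/2)·8/15 + 7/5·67/22 = 1319/330 ≠ 1/2 ⇒ order 1.

1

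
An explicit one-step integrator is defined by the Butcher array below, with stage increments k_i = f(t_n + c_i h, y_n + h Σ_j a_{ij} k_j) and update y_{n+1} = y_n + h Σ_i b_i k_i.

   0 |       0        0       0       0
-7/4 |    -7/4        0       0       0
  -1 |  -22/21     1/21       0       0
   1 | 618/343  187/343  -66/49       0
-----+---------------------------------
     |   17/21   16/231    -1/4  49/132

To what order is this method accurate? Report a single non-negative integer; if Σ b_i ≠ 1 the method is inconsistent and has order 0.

4

b = (17/21, 16/231, -1/4, 49/132)
c = (0, -7/4, -1, 1)
Ac = (0, 0, -1/12, 11/28)
Σ b_i: 17/21·1 + 16/231·1 + (-1/4)·1 + 49/132·1 = 1 ✓
b·c: 16/231·(-7/4) + (-1/4)·(-1) + 49/132·1 = 1/2 ✓
b·c²: 16/231·49/16 + (-1/4)·1 + 49/132·1 = 1/3 ✓
b·Ac: (-1/4)·(-1/12) + 49/132·11/28 = 1/6 ✓
b·c³: 16/231·(-343/64) + (-1/4)·(-1) + 49/132·1 = 1/4 ✓
b·(c∘Ac): (-1/4)·1/12 + 49/132·11/28 = 1/8 ✓
b·Ac²: (-1/4)·7/48 + 49/132·253/784 = 1/12 ✓
b·A²c: 49/132·11/98 = 1/24 ✓; 4 stages ⇒ order 4.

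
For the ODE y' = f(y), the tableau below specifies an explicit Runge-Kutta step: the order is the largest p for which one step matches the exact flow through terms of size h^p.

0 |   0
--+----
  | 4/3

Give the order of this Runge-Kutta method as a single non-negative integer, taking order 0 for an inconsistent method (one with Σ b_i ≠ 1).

b = (4/3)
c = (0)
Σ b_i: 4/3·1 = 4/3 ≠ 1 ⇒ order 0.

0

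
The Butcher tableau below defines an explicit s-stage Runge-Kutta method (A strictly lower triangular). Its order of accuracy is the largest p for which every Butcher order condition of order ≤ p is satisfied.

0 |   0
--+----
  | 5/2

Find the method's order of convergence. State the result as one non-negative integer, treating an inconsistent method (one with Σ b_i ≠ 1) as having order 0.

0

b = (5/2)
c = (0)
Σ b_i: 5/2·1 = 5/2 ≠ 1 ⇒ order 0.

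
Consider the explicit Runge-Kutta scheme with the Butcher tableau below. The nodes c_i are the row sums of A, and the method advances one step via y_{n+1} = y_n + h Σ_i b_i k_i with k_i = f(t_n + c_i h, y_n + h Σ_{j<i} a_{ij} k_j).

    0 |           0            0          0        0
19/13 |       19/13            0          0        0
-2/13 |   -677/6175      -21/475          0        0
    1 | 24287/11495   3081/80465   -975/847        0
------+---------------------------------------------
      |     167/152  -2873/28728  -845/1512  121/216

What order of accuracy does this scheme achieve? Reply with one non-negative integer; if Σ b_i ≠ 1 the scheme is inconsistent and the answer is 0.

b = (167/152, -2873/28728, -845/1512, 121/216)
c = (0, 19/13, -2/13, 1)
Ac = (0, 0, -21/325, 141/605)
Σ b_i: 167/152·1 + (-2873/28728)·1 + (-845/1512)·1 + 121/216·1 = 1 ✓
b·c: (-2873/28728)·19/13 + (-845/1512)·(-2/13) + 121/216·1 = 1/2 ✓
b·c²: (-2873/28728)·361/169 + (-845/1512)·4/169 + 121/216·1 = 1/3 ✓
b·Ac: (-845/1512)·(-21/325) + 121/216·141/605 = 1/6 ✓
b·c³: (-2873/28728)·6859/2197 + (-845/1512)·(-8/2197) + 121/216·1 = 1/4 ✓
b·(c∘Ac): (-845/1512)·42/4225 + 121/216·141/605 = 1/8 ✓
b·Ac²: (-845/1512)·(-399/4225) + 121/216·3/55 = 1/12 ✓
b·A²c: 121/216·9/121 = 1/24 ✓; 4 stages ⇒ order 4.

4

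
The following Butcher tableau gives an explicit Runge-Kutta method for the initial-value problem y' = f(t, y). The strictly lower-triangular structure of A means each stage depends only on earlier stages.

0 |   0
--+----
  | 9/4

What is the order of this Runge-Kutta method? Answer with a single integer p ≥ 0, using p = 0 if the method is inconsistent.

b = (9/4)
c = (0)
Σ b_i: 9/4·1 = 9/4 ≠ 1 ⇒ order 0.

0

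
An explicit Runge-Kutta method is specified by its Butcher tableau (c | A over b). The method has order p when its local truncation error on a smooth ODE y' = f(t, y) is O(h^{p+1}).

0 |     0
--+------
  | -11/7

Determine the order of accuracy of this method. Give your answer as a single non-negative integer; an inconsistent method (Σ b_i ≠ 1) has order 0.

0

b = (-11/7)
c = (0)
Σ b_i: (-11/7)·1 = -11/7 ≠ 1 ⇒ order 0.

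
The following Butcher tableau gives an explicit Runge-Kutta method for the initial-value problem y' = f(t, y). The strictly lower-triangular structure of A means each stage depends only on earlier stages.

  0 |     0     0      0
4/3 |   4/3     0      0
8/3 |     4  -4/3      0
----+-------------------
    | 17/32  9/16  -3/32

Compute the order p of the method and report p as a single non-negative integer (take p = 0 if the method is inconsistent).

3

b = (17/32, 9/16, -3/32)
c = (0, 4/3, 8/3)
Ac = (0, 0, -16/9)
Σ b_i: 17/32·1 + 9/16·1 + (-3/32)·1 = 1 ✓
b·c: 9/16·4/3 + (-3/32)·8/3 = 1/2 ✓
b·c²: 9/16·16/9 + (-3/32)·64/9 = 1/3 ✓
b·Ac: (-3/32)·(-16/9) = 1/6 ✓; 3 stages ⇒ order 3.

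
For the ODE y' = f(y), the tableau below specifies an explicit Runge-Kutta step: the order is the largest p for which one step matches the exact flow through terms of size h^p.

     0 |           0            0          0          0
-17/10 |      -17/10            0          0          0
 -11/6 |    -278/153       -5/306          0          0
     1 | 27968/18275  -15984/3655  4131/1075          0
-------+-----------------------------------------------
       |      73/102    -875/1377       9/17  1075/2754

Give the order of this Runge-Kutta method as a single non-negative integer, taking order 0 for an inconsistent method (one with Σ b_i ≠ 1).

4

b = (73/102, -875/1377, 9/17, 1075/2754)
c = (0, -17/10, -11/6, 1)
Ac = (0, 0, 1/36, 837/2150)
Σ b_i: 73/102·1 + (-875/1377)·1 + 9/17·1 + 1075/2754·1 = 1 ✓
b·c: (-875/1377)·(-17/10) + 9/17·(-11/6) + 1075/2754·1 = 1/2 ✓
b·c²: (-875/1377)·289/100 + 9/17·121/36 + 1075/2754·1 = 1/3 ✓
b·Ac: 9/17·1/36 + 1075/2754·837/2150 = 1/6 ✓
b·c³: (-875/1377)·(-4913/1000) + 9/17·(-1331/216) + 1075/2754·1 = 1/4 ✓
b·(c∘Ac): 9/17·(-11/216) + 1075/2754·837/2150 = 1/8 ✓
b·Ac²: 9/17·(-17/360) + 1075/2754·5967/21500 = 1/12 ✓
b·A²c: 1075/2754·459/4300 = 1/24 ✓; 4 stages ⇒ order 4.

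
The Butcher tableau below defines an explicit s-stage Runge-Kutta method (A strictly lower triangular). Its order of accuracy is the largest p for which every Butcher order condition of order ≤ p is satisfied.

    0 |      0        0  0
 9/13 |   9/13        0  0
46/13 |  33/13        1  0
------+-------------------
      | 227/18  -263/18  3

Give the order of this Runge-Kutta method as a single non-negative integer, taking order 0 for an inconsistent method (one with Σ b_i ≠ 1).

2

b = (227/18, -263/18, 3)
c = (0, 9/13, 46/13)
Ac = (0, 0, 9/13)
Σ b_i: 227/18·1 + (-263/18)·1 + 3·1 = 1 ✓
b·c: (-263/18)·9/13 + 3·46/13 = 1/2 ✓
b·c²: (-263/18)·81/169 + 3·2116/169 = 10329/338 ≠ 1/3 ⇒ order 2.
b·Ac: 3·9/13 = 27/13 ≠ 1/6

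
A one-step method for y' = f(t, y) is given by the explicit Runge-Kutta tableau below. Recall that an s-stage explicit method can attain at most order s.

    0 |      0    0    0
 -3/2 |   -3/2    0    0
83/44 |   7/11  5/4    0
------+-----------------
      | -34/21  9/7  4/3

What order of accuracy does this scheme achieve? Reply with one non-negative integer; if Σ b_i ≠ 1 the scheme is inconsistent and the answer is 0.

1

b = (-34/21, 9/7, 4/3)
c = (0, -3/2, 83/44)
Ac = (0, 0, -15/8)
Σ b_i: (-34/21)·1 + 9/7·1 + 4/3·1 = 1 ✓
b·c: 9/7·(-3/2) + 4/3·83/44 = 271/462 ≠ 1/2 ⇒ order 1.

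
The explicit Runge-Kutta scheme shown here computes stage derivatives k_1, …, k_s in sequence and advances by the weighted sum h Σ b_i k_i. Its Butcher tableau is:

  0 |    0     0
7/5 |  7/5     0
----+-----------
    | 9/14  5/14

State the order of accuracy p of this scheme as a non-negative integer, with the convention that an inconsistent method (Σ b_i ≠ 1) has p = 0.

b = (9/14, 5/14)
c = (0, 7/5)
Σ b_i: 9/14·1 + 5/14·1 = 1 ✓
b·c: 5/14·7/5 = 1/2 ✓; 2 stages ⇒ order 2.

2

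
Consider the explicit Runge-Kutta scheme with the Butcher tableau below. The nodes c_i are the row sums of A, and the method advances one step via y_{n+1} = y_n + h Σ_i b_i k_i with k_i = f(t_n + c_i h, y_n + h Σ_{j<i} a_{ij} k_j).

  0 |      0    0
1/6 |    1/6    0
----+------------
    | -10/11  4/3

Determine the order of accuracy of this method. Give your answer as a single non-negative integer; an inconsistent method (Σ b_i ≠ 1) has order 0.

b = (-10/11, 4/3)
c = (0, 1/6)
Σ b_i: (-10/11)·1 + 4/3·1 = 14/33 ≠ 1 ⇒ order 0.

0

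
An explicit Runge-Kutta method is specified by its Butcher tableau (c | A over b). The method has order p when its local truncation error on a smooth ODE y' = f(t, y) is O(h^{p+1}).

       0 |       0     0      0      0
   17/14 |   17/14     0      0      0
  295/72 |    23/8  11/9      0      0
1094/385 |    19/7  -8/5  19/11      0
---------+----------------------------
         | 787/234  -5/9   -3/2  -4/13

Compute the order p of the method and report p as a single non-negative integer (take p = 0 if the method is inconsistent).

b = (787/234, -5/9, -3/2, -4/13)
c = (0, 17/14, 295/72, 1094/385)
Ac = (0, 0, 187/126, 142319/27720)
Σ b_i: 787/234·1 + (-5/9)·1 + (-3/2)·1 + (-4/13)·1 = 1 ✓
b·c: (-5/9)·17/14 + (-3/2)·295/72 + (-4/13)·1094/385 = -5545769/720720 ≠ 1/2 ⇒ order 1.

1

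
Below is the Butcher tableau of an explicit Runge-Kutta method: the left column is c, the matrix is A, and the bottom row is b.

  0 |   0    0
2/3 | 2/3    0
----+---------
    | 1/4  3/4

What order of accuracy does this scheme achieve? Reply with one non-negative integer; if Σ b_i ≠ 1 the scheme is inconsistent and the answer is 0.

b = (1/4, 3/4)
c = (0, 2/3)
Σ b_i: 1/4·1 + 3/4·1 = 1 ✓
b·c: 3/4·2/3 = 1/2 ✓; 2 stages ⇒ order 2.

2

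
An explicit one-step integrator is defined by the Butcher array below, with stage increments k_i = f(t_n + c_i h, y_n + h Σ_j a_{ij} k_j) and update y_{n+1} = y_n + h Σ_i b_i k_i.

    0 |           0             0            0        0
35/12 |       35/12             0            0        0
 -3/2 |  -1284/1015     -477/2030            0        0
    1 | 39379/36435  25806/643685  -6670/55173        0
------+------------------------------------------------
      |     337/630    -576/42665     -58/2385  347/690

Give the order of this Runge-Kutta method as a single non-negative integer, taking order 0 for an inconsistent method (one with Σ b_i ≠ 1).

4

b = (337/630, -576/42665, -58/2385, 347/690)
c = (0, 35/12, -3/2, 1)
Ac = (0, 0, -159/232, 207/694)
Σ b_i: 337/630·1 + (-576/42665)·1 + (-58/2385)·1 + 347/690·1 = 1 ✓
b·c: (-576/42665)·35/12 + (-58/2385)·(-3/2) + 347/690·1 = 1/2 ✓
b·c²: (-576/42665)·1225/144 + (-58/2385)·9/4 + 347/690·1 = 1/3 ✓
b·Ac: (-58/2385)·(-159/232) + 347/690·207/694 = 1/6 ✓
b·c³: (-576/42665)·42875/1728 + (-58/2385)·(-27/8) + 347/690·1 = 1/4 ✓
b·(c∘Ac): (-58/2385)·477/464 + 347/690·207/694 = 1/8 ✓
b·Ac²: (-58/2385)·(-1855/928) + 347/690·575/8328 = 1/12 ✓
b·A²c: 347/690·115/1388 = 1/24 ✓; 4 stages ⇒ order 4.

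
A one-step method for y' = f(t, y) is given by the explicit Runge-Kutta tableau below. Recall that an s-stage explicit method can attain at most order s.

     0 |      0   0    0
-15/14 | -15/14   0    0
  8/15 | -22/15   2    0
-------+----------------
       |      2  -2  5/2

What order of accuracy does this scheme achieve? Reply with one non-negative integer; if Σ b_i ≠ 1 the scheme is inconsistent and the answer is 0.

0

b = (2, -2, 5/2)
c = (0, -15/14, 8/15)
Ac = (0, 0, -15/7)
Σ b_i: 2·1 + (-2)·1 + 5/2·1 = 5/2 ≠ 1 ⇒ order 0.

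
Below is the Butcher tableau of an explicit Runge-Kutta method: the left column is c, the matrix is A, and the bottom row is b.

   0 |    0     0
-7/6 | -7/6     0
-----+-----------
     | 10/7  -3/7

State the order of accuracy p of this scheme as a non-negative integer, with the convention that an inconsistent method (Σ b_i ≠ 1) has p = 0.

b = (10/7, -3/7)
c = (0, -7/6)
Σ b_i: 10/7·1 + (-3/7)·1 = 1 ✓
b·c: (-3/7)·(-7/6) = 1/2 ✓; 2 stages ⇒ order 2.

2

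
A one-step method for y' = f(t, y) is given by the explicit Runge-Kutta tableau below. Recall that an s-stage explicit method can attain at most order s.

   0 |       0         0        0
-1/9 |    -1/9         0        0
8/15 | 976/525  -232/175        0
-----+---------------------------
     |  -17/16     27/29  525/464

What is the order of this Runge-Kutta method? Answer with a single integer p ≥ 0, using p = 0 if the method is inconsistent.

b = (-17/16, 27/29, 525/464)
c = (0, -1/9, 8/15)
Ac = (0, 0, 232/1575)
Σ b_i: (-17/16)·1 + 27/29·1 + 525/464·1 = 1 ✓
b·c: 27/29·(-1/9) + 525/464·8/15 = 1/2 ✓
b·c²: 27/29·1/81 + 525/464·64/225 = 1/3 ✓
b·Ac: 525/464·232/1575 = 1/6 ✓; 3 stages ⇒ order 3.

3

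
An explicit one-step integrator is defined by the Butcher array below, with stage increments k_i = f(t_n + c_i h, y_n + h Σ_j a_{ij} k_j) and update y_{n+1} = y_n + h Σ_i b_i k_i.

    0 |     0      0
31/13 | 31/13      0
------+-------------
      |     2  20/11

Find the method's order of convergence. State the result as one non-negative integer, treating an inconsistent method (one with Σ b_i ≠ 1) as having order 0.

0

b = (2, 20/11)
c = (0, 31/13)
Σ b_i: 2·1 + 20/11·1 = 42/11 ≠ 1 ⇒ order 0.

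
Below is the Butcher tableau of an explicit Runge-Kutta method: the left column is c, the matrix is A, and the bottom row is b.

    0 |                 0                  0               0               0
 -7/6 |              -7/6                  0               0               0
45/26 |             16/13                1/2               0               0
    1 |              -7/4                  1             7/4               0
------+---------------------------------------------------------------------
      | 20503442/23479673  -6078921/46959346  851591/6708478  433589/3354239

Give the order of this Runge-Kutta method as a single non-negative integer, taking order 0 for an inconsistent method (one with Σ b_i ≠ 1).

3

b = (20503442/23479673, -6078921/46959346, 851591/6708478, 433589/3354239)
c = (0, -7/6, 45/26, 1)
Ac = (0, 0, -7/12, 581/312)
Σ b_i: 20503442/23479673·1 + (-6078921/46959346)·1 + 851591/6708478·1 + 433589/3354239·1 = 1 ✓
b·c: (-6078921/46959346)·(-7/6) + 851591/6708478·45/26 + 433589/3354239·1 = 1/2 ✓
b·c²: (-6078921/46959346)·49/36 + 851591/6708478·2025/676 + 433589/3354239·1 = 1/3 ✓
b·Ac: 851591/6708478·(-7/12) + 433589/3354239·581/312 = 1/6 ✓
b·c³: (-6078921/46959346)·(-343/216) + 851591/6708478·91125/17576 + 433589/3354239·1 = 3117523021/3139567704 ≠ 1/4 ⇒ order 3.
b·(c∘Ac): 851591/6708478·(-105/104) + 433589/3354239·581/312 = 2588783/23000496 ≠ 1/8
b·Ac²: 851591/6708478·49/72 + 433589/3354239·160699/24336 = 421589801/448509672 ≠ 1/12
b·A²c: 433589/3354239·(-49/48) = -3035123/23000496 ≠ 1/24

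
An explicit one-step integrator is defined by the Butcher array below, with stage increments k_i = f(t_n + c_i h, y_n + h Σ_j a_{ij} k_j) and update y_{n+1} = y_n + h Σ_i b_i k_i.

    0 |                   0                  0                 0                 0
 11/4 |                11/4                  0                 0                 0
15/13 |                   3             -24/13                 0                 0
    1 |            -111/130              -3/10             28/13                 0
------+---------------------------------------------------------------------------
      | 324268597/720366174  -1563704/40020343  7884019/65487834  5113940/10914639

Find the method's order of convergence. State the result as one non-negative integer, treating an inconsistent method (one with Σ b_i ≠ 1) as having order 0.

3

b = (324268597/720366174, -1563704/40020343, 7884019/65487834, 5113940/10914639)
c = (0, 11/4, 15/13, 1)
Ac = (0, 0, -66/13, 11223/6760)
Σ b_i: 324268597/720366174·1 + (-1563704/40020343)·1 + 7884019/65487834·1 + 5113940/10914639·1 = 1 ✓
b·c: (-1563704/40020343)·11/4 + 7884019/65487834·15/13 + 5113940/10914639·1 = 1/2 ✓
b·c²: (-1563704/40020343)·121/16 + 7884019/65487834·225/169 + 5113940/10914639·1 = 1/3 ✓
b·Ac: 7884019/65487834·(-66/13) + 5113940/10914639·11223/6760 = 1/6 ✓
b·c³: (-1563704/40020343)·1331/64 + 7884019/65487834·3375/2197 + 5113940/10914639·1 = -180610637/1135122456 ≠ 1/4 ⇒ order 3.
b·(c∘Ac): 7884019/65487834·(-990/169) + 5113940/10914639·11223/6760 = 528523/7276426 ≠ 1/8
b·Ac²: 7884019/65487834·(-363/26) + 5113940/10914639·210489/351520 = -1589462741/1135122456 ≠ 1/12
b·A²c: 5113940/10914639·(-1848/169) = -18640160/3638213 ≠ 1/24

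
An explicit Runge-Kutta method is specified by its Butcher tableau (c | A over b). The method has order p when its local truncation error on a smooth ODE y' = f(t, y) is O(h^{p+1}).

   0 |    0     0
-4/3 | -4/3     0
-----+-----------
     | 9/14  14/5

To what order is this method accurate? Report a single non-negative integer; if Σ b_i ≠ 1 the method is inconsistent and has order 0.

0

b = (9/14, 14/5)
c = (0, -4/3)
Σ b_i: 9/14·1 + 14/5·1 = 241/70 ≠ 1 ⇒ order 0.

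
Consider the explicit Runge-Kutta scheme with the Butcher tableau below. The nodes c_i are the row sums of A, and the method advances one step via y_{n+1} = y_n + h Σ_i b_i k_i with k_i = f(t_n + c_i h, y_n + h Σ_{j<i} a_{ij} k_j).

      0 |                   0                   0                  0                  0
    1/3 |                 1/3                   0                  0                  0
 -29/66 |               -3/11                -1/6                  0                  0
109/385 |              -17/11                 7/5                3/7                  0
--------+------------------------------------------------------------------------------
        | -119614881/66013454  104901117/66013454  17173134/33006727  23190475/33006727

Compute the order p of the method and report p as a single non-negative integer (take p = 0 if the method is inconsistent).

3

b = (-119614881/66013454, 104901117/66013454, 17173134/33006727, 23190475/33006727)
c = (0, 1/3, -29/66, 109/385)
Ac = (0, 0, -1/18, 643/2310)
Σ b_i: (-119614881/66013454)·1 + 104901117/66013454·1 + 17173134/33006727·1 + 23190475/33006727·1 = 1 ✓
b·c: 104901117/66013454·1/3 + 17173134/33006727·(-29/66) + 23190475/33006727·109/385 = 1/2 ✓
b·c²: 104901117/66013454·1/9 + 17173134/33006727·841/4356 + 23190475/33006727·11881/148225 = 1/3 ✓
b·Ac: 17173134/33006727·(-1/18) + 23190475/33006727·643/2310 = 1/6 ✓
b·c³: 104901117/66013454·1/27 + 17173134/33006727·(-24389/287496) + 23190475/33006727·1295029/57066625 = 5320547161/173524330980 ≠ 1/4 ⇒ order 3.
b·(c∘Ac): 17173134/33006727·29/1188 + 23190475/33006727·70087/889350 = 74143777/1089221991 ≠ 1/8
b·Ac²: 17173134/33006727·(-1/54) + 23190475/33006727·36331/152460 = 71119361/450712548 ≠ 1/12
b·A²c: 23190475/33006727·(-1/42) = -3312925/198040362 ≠ 1/24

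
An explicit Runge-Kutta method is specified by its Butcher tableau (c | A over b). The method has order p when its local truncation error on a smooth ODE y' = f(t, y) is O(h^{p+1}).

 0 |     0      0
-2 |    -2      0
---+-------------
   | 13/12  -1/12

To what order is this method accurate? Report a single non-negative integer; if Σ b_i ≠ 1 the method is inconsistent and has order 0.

1

b = (13/12, -1/12)
c = (0, -2)
Σ b_i: 13/12·1 + (-1/12)·1 = 1 ✓
b·c: (-1/12)·(-2) = 1/6 ≠ 1/2 ⇒ order 1.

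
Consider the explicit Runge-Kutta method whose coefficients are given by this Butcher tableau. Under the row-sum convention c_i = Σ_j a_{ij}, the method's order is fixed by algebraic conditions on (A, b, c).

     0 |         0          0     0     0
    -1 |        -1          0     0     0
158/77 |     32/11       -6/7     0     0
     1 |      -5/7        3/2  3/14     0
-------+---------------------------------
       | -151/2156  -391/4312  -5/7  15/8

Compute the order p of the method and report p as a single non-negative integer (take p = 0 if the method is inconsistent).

2

b = (-151/2156, -391/4312, -5/7, 15/8)
c = (0, -1, 158/77, 1)
Ac = (0, 0, 6/7, -1143/1078)
Σ b_i: (-151/2156)·1 + (-391/4312)·1 + (-5/7)·1 + 15/8·1 = 1 ✓
b·c: (-391/4312)·(-1) + (-5/7)·158/77 + 15/8·1 = 1/2 ✓
b·c²: (-391/4312)·1 + (-5/7)·24964/5929 + 15/8·1 = -203061/166012 ≠ 1/3 ⇒ order 2.
b·Ac: (-5/7)·6/7 + 15/8·(-1143/1078) = -22425/8624 ≠ 1/6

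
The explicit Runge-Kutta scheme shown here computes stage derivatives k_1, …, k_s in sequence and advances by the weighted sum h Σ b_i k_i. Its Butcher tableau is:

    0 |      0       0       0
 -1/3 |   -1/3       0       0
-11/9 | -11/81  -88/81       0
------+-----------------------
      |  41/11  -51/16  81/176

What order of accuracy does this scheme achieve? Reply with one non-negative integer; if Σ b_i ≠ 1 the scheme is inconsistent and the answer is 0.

b = (41/11, -51/16, 81/176)
c = (0, -1/3, -11/9)
Ac = (0, 0, 88/243)
Σ b_i: 41/11·1 + (-51/16)·1 + 81/176·1 = 1 ✓
b·c: (-51/16)·(-1/3) + 81/176·(-11/9) = 1/2 ✓
b·c²: (-51/16)·1/9 + 81/176·121/81 = 1/3 ✓
b·Ac: 81/176·88/243 = 1/6 ✓; 3 stages ⇒ order 3.

3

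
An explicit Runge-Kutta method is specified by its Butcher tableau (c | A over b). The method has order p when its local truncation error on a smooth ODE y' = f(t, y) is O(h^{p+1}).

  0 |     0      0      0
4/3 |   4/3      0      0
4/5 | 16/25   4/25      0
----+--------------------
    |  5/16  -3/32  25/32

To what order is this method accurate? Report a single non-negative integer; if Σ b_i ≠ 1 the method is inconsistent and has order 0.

b = (5/16, -3/32, 25/32)
c = (0, 4/3, 4/5)
Ac = (0, 0, 16/75)
Σ b_i: 5/16·1 + (-3/32)·1 + 25/32·1 = 1 ✓
b·c: (-3/32)·4/3 + 25/32·4/5 = 1/2 ✓
b·c²: (-3/32)·16/9 + 25/32·16/25 = 1/3 ✓
b·Ac: 25/32·16/75 = 1/6 ✓; 3 stages ⇒ order 3.

3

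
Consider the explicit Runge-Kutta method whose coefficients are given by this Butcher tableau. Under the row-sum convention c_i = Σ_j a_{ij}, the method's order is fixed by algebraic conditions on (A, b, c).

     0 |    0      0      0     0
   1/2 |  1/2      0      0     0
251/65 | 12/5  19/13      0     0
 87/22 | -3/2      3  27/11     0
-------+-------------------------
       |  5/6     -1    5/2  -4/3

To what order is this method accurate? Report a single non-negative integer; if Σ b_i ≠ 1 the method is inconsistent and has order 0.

b = (5/6, -1, 5/2, -4/3)
c = (0, 1/2, 251/65, 87/22)
Ac = (0, 0, 19/26, 15699/1430)
Σ b_i: 5/6·1 + (-1)·1 + 5/2·1 + (-4/3)·1 = 1 ✓
b·c: (-1)·1/2 + 5/2·251/65 + (-4/3)·87/22 = 555/143 ≠ 1/2 ⇒ order 1.

1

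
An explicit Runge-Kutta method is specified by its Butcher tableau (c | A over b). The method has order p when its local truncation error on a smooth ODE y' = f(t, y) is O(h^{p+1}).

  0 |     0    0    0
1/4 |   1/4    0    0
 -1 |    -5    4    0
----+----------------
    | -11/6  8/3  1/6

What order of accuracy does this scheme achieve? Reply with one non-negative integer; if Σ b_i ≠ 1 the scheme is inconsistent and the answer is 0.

b = (-11/6, 8/3, 1/6)
c = (0, 1/4, -1)
Ac = (0, 0, 1)
Σ b_i: (-11/6)·1 + 8/3·1 + 1/6·1 = 1 ✓
b·c: 8/3·1/4 + 1/6·(-1) = 1/2 ✓
b·c²: 8/3·1/16 + 1/6·1 = 1/3 ✓
b·Ac: 1/6·1 = 1/6 ✓; 3 stages ⇒ order 3.

3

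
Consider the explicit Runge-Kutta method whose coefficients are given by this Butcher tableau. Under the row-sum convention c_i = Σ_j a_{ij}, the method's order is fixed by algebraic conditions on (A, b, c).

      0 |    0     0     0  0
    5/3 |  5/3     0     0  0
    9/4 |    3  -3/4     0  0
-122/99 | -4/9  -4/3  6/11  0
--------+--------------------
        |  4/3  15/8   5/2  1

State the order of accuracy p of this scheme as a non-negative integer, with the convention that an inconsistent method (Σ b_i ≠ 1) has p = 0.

0

b = (4/3, 15/8, 5/2, 1)
c = (0, 5/3, 9/4, -122/99)
Ac = (0, 0, -5/4, -197/198)
Σ b_i: 4/3·1 + 15/8·1 + 5/2·1 + 1·1 = 161/24 ≠ 1 ⇒ order 0.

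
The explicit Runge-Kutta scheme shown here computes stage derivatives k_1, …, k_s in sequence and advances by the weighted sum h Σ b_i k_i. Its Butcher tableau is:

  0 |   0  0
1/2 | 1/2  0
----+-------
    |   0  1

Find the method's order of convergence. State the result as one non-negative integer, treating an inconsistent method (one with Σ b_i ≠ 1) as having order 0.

b = (0, 1)
c = (0, 1/2)
Σ b_i: 1·1 = 1 ✓
b·c: 1·1/2 = 1/2 ✓; 2 stages ⇒ order 2.

2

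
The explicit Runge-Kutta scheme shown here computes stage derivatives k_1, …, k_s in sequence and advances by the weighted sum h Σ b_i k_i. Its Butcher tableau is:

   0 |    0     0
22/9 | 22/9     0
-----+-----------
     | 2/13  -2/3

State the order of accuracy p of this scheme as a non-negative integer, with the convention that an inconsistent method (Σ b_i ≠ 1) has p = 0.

b = (2/13, -2/3)
c = (0, 22/9)
Σ b_i: 2/13·1 + (-2/3)·1 = -20/39 ≠ 1 ⇒ order 0.

0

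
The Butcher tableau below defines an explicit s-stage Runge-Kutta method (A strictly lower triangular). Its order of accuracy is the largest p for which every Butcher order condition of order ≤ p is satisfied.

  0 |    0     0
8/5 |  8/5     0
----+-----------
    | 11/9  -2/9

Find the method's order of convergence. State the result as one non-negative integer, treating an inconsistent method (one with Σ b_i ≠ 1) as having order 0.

1

b = (11/9, -2/9)
c = (0, 8/5)
Σ b_i: 11/9·1 + (-2/9)·1 = 1 ✓
b·c: (-2/9)·8/5 = -16/45 ≠ 1/2 ⇒ order 1.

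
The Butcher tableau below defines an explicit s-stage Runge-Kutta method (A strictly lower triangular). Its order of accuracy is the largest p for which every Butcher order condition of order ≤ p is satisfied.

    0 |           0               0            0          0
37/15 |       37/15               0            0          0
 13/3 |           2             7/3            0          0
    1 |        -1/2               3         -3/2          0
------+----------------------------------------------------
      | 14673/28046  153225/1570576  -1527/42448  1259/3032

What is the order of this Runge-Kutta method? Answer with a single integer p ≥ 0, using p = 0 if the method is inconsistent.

b = (14673/28046, 153225/1570576, -1527/42448, 1259/3032)
c = (0, 37/15, 13/3, 1)
Ac = (0, 0, 259/45, 9/10)
Σ b_i: 14673/28046·1 + 153225/1570576·1 + (-1527/42448)·1 + 1259/3032·1 = 1 ✓
b·c: 153225/1570576·37/15 + (-1527/42448)·13/3 + 1259/3032·1 = 1/2 ✓
b·c²: 153225/1570576·1369/225 + (-1527/42448)·169/9 + 1259/3032·1 = 1/3 ✓
b·Ac: (-1527/42448)·259/45 + 1259/3032·9/10 = 1/6 ✓
b·c³: 153225/1570576·50653/3375 + (-1527/42448)·2197/27 + 1259/3032·1 = -17869/17055 ≠ 1/4 ⇒ order 3.
b·(c∘Ac): (-1527/42448)·3367/135 + 1259/3032·9/10 = -14285/27288 ≠ 1/8
b·Ac²: (-1527/42448)·9583/675 + 1259/3032·(-1487/150) = -315661/68220 ≠ 1/12
b·A²c: 1259/3032·(-259/30) = -326081/90960 ≠ 1/24

3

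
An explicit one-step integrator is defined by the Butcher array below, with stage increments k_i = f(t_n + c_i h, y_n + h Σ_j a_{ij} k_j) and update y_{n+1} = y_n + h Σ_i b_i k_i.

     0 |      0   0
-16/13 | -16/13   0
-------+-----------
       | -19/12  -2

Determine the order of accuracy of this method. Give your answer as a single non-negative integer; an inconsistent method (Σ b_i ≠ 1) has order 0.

b = (-19/12, -2)
c = (0, -16/13)
Σ b_i: (-19/12)·1 + (-2)·1 = -43/12 ≠ 1 ⇒ order 0.

0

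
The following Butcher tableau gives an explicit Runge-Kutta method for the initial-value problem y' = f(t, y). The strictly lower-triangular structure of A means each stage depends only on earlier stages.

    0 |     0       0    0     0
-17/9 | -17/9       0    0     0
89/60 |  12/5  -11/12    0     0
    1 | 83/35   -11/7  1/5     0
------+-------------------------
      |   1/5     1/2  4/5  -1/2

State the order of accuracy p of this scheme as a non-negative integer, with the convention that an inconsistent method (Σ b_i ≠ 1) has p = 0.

1

b = (1/5, 1/2, 4/5, -1/2)
c = (0, -17/9, 89/60, 1)
Ac = (0, 0, 187/108, 20569/6300)
Σ b_i: 1/5·1 + 1/2·1 + 4/5·1 + (-1/2)·1 = 1 ✓
b·c: 1/2·(-17/9) + 4/5·89/60 + (-1/2)·1 = -58/225 ≠ 1/2 ⇒ order 1.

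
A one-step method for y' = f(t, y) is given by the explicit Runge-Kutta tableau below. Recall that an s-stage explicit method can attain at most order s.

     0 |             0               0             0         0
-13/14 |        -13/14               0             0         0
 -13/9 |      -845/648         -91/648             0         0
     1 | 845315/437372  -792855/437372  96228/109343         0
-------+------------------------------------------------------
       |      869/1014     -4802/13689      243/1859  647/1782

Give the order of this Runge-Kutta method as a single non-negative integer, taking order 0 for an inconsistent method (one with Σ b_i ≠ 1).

b = (869/1014, -4802/13689, 243/1859, 647/1782)
c = (0, -13/14, -13/9, 1)
Ac = (0, 0, 169/1296, 2133/5176)
Σ b_i: 869/1014·1 + (-4802/13689)·1 + 243/1859·1 + 647/1782·1 = 1 ✓
b·c: (-4802/13689)·(-13/14) + 243/1859·(-13/9) + 647/1782·1 = 1/2 ✓
b·c²: (-4802/13689)·169/196 + 243/1859·169/81 + 647/1782·1 = 1/3 ✓
b·Ac: 243/1859·169/1296 + 647/1782·2133/5176 = 1/6 ✓
b·c³: (-4802/13689)·(-2197/2744) + 243/1859·(-2197/729) + 647/1782·1 = 1/4 ✓
b·(c∘Ac): 243/1859·(-2197/11664) + 647/1782·2133/5176 = 1/8 ✓
b·Ac²: 243/1859·(-2197/18144) + 647/1782·19791/72464 = 1/12 ✓
b·A²c: 647/1782·297/2588 = 1/24 ✓; 4 stages ⇒ order 4.

4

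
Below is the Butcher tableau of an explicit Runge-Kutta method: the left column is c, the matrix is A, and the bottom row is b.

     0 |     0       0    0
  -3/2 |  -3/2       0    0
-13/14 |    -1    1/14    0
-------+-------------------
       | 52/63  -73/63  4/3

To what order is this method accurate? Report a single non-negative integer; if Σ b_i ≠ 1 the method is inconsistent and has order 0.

2

b = (52/63, -73/63, 4/3)
c = (0, -3/2, -13/14)
Ac = (0, 0, -3/28)
Σ b_i: 52/63·1 + (-73/63)·1 + 4/3·1 = 1 ✓
b·c: (-73/63)·(-3/2) + 4/3·(-13/14) = 1/2 ✓
b·c²: (-73/63)·9/4 + 4/3·169/196 = -857/588 ≠ 1/3 ⇒ order 2.
b·Ac: 4/3·(-3/28) = -1/7 ≠ 1/6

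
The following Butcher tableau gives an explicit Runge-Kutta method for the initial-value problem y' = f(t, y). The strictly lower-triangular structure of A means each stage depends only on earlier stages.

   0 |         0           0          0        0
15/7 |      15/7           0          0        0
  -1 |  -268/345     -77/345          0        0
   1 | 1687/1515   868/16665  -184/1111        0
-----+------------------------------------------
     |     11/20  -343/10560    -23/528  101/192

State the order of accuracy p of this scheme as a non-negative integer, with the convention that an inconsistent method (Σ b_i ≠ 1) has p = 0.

b = (11/20, -343/10560, -23/528, 101/192)
c = (0, 15/7, -1, 1)
Ac = (0, 0, -11/23, 28/101)
Σ b_i: 11/20·1 + (-343/10560)·1 + (-23/528)·1 + 101/192·1 = 1 ✓
b·c: (-343/10560)·15/7 + (-23/528)·(-1) + 101/192·1 = 1/2 ✓
b·c²: (-343/10560)·225/49 + (-23/528)·1 + 101/192·1 = 1/3 ✓
b·Ac: (-23/528)·(-11/23) + 101/192·28/101 = 1/6 ✓
b·c³: (-343/10560)·3375/343 + (-23/528)·(-1) + 101/192·1 = 1/4 ✓
b·(c∘Ac): (-23/528)·11/23 + 101/192·28/101 = 1/8 ✓
b·Ac²: (-23/528)·(-165/161) + 101/192·52/707 = 1/12 ✓
b·A²c: 101/192·8/101 = 1/24 ✓; 4 stages ⇒ order 4.

4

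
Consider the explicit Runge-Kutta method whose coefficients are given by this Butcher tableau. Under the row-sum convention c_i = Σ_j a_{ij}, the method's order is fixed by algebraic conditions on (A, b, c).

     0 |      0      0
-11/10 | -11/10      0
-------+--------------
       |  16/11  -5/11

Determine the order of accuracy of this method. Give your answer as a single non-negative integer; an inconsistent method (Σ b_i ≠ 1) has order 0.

2

b = (16/11, -5/11)
c = (0, -11/10)
Σ b_i: 16/11·1 + (-5/11)·1 = 1 ✓
b·c: (-5/11)·(-11/10) = 1/2 ✓; 2 stages ⇒ order 2.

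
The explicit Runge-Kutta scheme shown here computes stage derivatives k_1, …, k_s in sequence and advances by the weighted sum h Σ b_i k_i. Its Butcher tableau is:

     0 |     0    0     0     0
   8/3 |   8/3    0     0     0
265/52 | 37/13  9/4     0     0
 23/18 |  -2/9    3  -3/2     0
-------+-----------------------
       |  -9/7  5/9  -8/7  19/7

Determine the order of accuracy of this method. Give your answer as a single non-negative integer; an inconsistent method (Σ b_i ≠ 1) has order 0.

b = (-9/7, 5/9, -8/7, 19/7)
c = (0, 8/3, 265/52, 23/18)
Ac = (0, 0, 6, 37/104)
Σ b_i: (-9/7)·1 + 5/9·1 + (-8/7)·1 + 19/7·1 = 53/63 ≠ 1 ⇒ order 0.

0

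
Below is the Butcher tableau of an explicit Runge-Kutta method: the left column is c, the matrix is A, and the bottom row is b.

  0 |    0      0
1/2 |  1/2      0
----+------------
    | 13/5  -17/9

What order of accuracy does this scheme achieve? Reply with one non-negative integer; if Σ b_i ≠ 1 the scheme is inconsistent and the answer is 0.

b = (13/5, -17/9)
c = (0, 1/2)
Σ b_i: 13/5·1 + (-17/9)·1 = 32/45 ≠ 1 ⇒ order 0.

0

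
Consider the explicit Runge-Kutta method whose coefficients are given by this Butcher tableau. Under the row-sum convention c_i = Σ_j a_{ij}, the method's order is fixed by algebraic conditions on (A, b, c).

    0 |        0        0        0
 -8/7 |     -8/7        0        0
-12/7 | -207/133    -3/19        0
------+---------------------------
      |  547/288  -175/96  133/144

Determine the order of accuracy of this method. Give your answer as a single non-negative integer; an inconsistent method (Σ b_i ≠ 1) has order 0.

3

b = (547/288, -175/96, 133/144)
c = (0, -8/7, -12/7)
Ac = (0, 0, 24/133)
Σ b_i: 547/288·1 + (-175/96)·1 + 133/144·1 = 1 ✓
b·c: (-175/96)·(-8/7) + 133/144·(-12/7) = 1/2 ✓
b·c²: (-175/96)·64/49 + 133/144·144/49 = 1/3 ✓
b·Ac: 133/144·24/133 = 1/6 ✓; 3 stages ⇒ order 3.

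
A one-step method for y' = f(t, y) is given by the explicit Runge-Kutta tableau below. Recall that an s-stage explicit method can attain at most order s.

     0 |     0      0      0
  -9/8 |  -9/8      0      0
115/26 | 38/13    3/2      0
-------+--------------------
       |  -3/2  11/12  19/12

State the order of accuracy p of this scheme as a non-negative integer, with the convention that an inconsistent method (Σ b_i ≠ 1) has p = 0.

b = (-3/2, 11/12, 19/12)
c = (0, -9/8, 115/26)
Ac = (0, 0, -27/16)
Σ b_i: (-3/2)·1 + 11/12·1 + 19/12·1 = 1 ✓
b·c: 11/12·(-9/8) + 19/12·115/26 = 7453/1248 ≠ 1/2 ⇒ order 1.

1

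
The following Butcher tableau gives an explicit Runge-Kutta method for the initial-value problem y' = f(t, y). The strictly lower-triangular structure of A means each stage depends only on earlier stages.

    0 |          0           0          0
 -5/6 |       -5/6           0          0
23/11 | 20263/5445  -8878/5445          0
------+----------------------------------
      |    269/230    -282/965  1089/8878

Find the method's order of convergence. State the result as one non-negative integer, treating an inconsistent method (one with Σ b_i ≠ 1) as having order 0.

3

b = (269/230, -282/965, 1089/8878)
c = (0, -5/6, 23/11)
Ac = (0, 0, 4439/3267)
Σ b_i: 269/230·1 + (-282/965)·1 + 1089/8878·1 = 1 ✓
b·c: (-282/965)·(-5/6) + 1089/8878·23/11 = 1/2 ✓
b·c²: (-282/965)·25/36 + 1089/8878·529/121 = 1/3 ✓
b·Ac: 1089/8878·4439/3267 = 1/6 ✓; 3 stages ⇒ order 3.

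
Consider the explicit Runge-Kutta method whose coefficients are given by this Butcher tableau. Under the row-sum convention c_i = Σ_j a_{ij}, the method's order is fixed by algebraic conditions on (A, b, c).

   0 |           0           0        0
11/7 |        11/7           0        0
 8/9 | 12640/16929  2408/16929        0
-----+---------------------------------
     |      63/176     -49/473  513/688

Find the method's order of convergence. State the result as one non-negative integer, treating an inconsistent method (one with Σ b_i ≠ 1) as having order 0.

3

b = (63/176, -49/473, 513/688)
c = (0, 11/7, 8/9)
Ac = (0, 0, 344/1539)
Σ b_i: 63/176·1 + (-49/473)·1 + 513/688·1 = 1 ✓
b·c: (-49/473)·11/7 + 513/688·8/9 = 1/2 ✓
b·c²: (-49/473)·121/49 + 513/688·64/81 = 1/3 ✓
b·Ac: 513/688·344/1539 = 1/6 ✓; 3 stages ⇒ order 3.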